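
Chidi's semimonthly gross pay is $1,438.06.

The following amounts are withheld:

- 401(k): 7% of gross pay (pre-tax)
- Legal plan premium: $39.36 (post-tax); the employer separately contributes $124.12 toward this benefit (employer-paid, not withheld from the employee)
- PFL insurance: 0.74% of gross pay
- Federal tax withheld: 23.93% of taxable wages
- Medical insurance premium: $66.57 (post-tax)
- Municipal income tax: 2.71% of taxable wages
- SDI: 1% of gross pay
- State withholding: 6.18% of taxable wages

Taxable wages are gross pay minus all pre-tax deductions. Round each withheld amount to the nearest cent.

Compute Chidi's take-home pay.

401(k): $1,438.06 × 0.07 = $100.66
Taxable wages = $1,438.06 − $100.66 = $1,337.40
Municipal income tax: $1,337.40 × 0.0271 = $36.24
Federal tax withheld: $1,337.40 × 0.2393 = $320.04
State withholding: $1,337.40 × 0.0618 = $82.65
PFL insurance: $1,438.06 × 0.0074 = $10.64
SDI: $1,438.06 × 0.01 = $14.38
Legal plan premium: $39.36
Medical insurance premium: $66.57
(Employer's $124.12 toward legal plan premium is not withheld from the employee.)
Total deductions = $100.66 + $36.24 + $320.04 + $82.65 + $10.64 + $14.38 + $39.36 + $66.57 = $670.54
Net pay = $1,438.06 − $670.54 = $767.52

$767.52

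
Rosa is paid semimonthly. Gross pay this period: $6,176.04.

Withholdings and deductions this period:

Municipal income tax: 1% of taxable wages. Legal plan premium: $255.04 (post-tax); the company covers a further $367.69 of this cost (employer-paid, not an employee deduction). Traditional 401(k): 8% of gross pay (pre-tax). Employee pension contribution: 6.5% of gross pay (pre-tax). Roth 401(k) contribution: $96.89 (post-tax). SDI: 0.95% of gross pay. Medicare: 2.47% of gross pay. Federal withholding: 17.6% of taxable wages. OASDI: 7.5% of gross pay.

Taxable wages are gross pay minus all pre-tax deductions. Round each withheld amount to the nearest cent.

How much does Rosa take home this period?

$3,271.99

Traditional 401(k): $6,176.04 × 0.08 = $494.08
Employee pension contribution: $6,176.04 × 0.065 = $401.44
Pre-tax total = $494.08 + $401.44 = $895.52
Taxable wages = $6,176.04 − $895.52 = $5,280.52
Municipal income tax: $5,280.52 × 0.01 = $52.81
Federal withholding: $5,280.52 × 0.176 = $929.37
OASDI: $6,176.04 × 0.075 = $463.20
Medicare: $6,176.04 × 0.0247 = $152.55
SDI: $6,176.04 × 0.0095 = $58.67
Roth 401(k) contribution: $96.89
Legal plan premium: $255.04
(Employer's $367.69 toward legal plan premium is not withheld from the employee.)
Total deductions = $494.08 + $401.44 + $52.81 + $929.37 + $463.20 + $152.55 + $58.67 + $96.89 + $255.04 = $2,904.05
Net pay = $6,176.04 − $2,904.05 = $3,271.99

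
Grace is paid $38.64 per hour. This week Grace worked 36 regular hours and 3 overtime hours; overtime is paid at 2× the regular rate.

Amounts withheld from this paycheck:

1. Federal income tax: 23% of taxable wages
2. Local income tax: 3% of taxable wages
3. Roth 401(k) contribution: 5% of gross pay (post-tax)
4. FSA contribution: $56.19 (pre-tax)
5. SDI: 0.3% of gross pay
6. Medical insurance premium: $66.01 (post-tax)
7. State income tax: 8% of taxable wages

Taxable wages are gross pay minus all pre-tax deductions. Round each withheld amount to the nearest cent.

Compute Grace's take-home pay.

Regular pay: 36 × $38.64 = $1391.04
Overtime pay: 3 × $38.64 × 2 = $231.84
Gross pay = $1391.04 + $231.84 = $1622.88
FSA contribution: $56.19
Taxable wages = $1622.88 − $56.19 = $1566.69
Federal income tax: $1566.69 × 0.23 = $360.34
State income tax: $1566.69 × 0.08 = $125.34
Local income tax: $1566.69 × 0.03 = $47.00
SDI: $1622.88 × 0.003 = $4.87
Roth 401(k) contribution: $1622.88 × 0.05 = $81.14
Medical insurance premium: $66.01
Total deductions = $56.19 + $360.34 + $125.34 + $47.00 + $4.87 + $81.14 + $66.01 = $740.89
Net pay = $1622.88 − $740.89 = $881.99

$881.99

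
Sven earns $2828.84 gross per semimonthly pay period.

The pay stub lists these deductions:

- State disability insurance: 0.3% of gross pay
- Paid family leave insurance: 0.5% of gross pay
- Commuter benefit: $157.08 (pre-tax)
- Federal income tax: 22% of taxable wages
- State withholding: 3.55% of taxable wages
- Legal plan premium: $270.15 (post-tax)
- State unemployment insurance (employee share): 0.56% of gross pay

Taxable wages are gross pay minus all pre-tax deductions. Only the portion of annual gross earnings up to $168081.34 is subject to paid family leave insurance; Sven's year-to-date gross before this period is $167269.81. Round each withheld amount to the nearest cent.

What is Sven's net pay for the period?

$1690.58

Commuter benefit: $157.08
Taxable wages = $2828.84 − $157.08 = $2671.76
Federal income tax: $2671.76 × 0.22 = $587.79
State withholding: $2671.76 × 0.0355 = $94.85
State unemployment insurance (employee share): $2828.84 × 0.0056 = $15.84
State disability insurance: $2828.84 × 0.003 = $8.49
Paid family leave insurance: only $168081.34 − $167269.81 = $811.53 of this check is subject → $811.53 × 0.005 = $4.06
Legal plan premium: $270.15
Total deductions = $157.08 + $587.79 + $94.85 + $15.84 + $8.49 + $4.06 + $270.15 = $1138.26
Net pay = $2828.84 − $1138.26 = $1690.58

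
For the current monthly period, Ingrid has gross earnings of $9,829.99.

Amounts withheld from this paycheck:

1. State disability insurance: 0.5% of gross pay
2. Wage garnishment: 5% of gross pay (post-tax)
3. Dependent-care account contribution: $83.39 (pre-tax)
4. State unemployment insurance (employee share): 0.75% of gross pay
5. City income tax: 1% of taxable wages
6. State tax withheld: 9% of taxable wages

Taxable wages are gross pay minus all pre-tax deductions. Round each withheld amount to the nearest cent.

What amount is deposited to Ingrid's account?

Dependent-care account contribution: $83.39
Taxable wages = $9,829.99 − $83.39 = $9,746.60
State tax withheld: $9,746.60 × 0.09 = $877.19
City income tax: $9,746.60 × 0.01 = $97.47
State unemployment insurance (employee share): $9,829.99 × 0.0075 = $73.72
State disability insurance: $9,829.99 × 0.005 = $49.15
Wage garnishment: $9,829.99 × 0.05 = $491.50
Total deductions = $83.39 + $877.19 + $97.47 + $73.72 + $49.15 + $491.50 = $1,672.42
Net pay = $9,829.99 − $1,672.42 = $8,157.57

$8,157.57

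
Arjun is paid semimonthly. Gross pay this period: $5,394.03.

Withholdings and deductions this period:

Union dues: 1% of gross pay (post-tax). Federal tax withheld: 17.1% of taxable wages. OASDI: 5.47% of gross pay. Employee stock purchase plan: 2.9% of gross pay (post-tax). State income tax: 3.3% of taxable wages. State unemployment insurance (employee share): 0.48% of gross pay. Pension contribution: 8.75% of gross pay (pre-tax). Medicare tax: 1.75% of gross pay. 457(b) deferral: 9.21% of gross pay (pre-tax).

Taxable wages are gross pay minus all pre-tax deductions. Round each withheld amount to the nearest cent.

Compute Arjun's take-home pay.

$2,896.80

457(b) deferral: $5,394.03 × 0.0921 = $496.79
Pension contribution: $5,394.03 × 0.0875 = $471.98
Pre-tax total = $496.79 + $471.98 = $968.77
Taxable wages = $5,394.03 − $968.77 = $4,425.26
Federal tax withheld: $4,425.26 × 0.171 = $756.72
State income tax: $4,425.26 × 0.033 = $146.03
OASDI: $5,394.03 × 0.0547 = $295.05
Medicare tax: $5,394.03 × 0.0175 = $94.40
State unemployment insurance (employee share): $5,394.03 × 0.0048 = $25.89
Employee stock purchase plan: $5,394.03 × 0.029 = $156.43
Union dues: $5,394.03 × 0.01 = $53.94
Total deductions = $496.79 + $471.98 + $756.72 + $146.03 + $295.05 + $94.40 + $25.89 + $156.43 + $53.94 = $2,497.23
Net pay = $5,394.03 − $2,497.23 = $2,896.80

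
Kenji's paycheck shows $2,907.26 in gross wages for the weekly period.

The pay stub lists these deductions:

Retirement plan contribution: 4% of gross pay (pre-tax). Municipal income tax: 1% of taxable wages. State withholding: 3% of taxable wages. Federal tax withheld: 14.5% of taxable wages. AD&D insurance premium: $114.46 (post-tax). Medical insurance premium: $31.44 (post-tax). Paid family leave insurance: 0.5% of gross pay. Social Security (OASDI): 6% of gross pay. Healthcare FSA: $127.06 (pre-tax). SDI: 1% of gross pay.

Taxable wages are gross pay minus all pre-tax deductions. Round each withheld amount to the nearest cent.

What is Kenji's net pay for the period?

Retirement plan contribution: $2,907.26 × 0.04 = $116.29
Healthcare FSA: $127.06
Pre-tax total = $116.29 + $127.06 = $243.35
Taxable wages = $2,907.26 − $243.35 = $2,663.91
Municipal income tax: $2,663.91 × 0.01 = $26.64
Federal tax withheld: $2,663.91 × 0.145 = $386.27
State withholding: $2,663.91 × 0.03 = $79.92
SDI: $2,907.26 × 0.01 = $29.07
Social Security (OASDI): $2,907.26 × 0.06 = $174.44
Paid family leave insurance: $2,907.26 × 0.005 = $14.54
AD&D insurance premium: $114.46
Medical insurance premium: $31.44
Total deductions = $116.29 + $127.06 + $26.64 + $386.27 + $79.92 + $29.07 + $174.44 + $14.54 + $114.46 + $31.44 = $1,100.13
Net pay = $2,907.26 − $1,100.13 = $1,807.13

$1,807.13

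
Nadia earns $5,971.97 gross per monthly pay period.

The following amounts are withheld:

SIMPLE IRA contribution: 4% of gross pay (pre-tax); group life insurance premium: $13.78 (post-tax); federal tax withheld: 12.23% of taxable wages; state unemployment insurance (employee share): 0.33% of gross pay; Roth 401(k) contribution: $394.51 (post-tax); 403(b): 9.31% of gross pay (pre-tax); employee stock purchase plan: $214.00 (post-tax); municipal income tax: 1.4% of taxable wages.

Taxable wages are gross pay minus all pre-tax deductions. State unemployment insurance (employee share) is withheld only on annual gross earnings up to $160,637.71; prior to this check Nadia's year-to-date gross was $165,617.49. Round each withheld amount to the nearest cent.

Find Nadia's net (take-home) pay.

403(b): $5,971.97 × 0.0931 = $555.99
SIMPLE IRA contribution: $5,971.97 × 0.04 = $238.88
Pre-tax total = $555.99 + $238.88 = $794.87
Taxable wages = $5,971.97 − $794.87 = $5,177.10
Municipal income tax: $5,177.10 × 0.014 = $72.48
Federal tax withheld: $5,177.10 × 0.1223 = $633.16
State unemployment insurance (employee share): annual cap $160,637.71 already reached (YTD $165,617.49), so $0.00
Roth 401(k) contribution: $394.51
Group life insurance premium: $13.78
Employee stock purchase plan: $214.00
Total deductions = $555.99 + $238.88 + $72.48 + $633.16 + $0.00 + $394.51 + $13.78 + $214.00 = $2,122.80
Net pay = $5,971.97 − $2,122.80 = $3,849.17

$3,849.17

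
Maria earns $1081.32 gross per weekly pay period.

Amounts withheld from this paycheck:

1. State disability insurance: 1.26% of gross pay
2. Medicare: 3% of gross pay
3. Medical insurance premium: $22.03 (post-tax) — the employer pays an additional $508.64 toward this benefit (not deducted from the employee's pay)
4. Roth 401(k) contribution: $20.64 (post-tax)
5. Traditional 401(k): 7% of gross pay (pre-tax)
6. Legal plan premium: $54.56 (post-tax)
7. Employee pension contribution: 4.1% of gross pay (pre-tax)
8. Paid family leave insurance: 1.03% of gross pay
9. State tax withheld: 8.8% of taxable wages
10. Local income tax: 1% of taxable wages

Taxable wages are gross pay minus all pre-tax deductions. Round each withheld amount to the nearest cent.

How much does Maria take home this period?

$712.67

Traditional 401(k): $1081.32 × 0.07 = $75.69
Employee pension contribution: $1081.32 × 0.041 = $44.33
Pre-tax total = $75.69 + $44.33 = $120.02
Taxable wages = $1081.32 − $120.02 = $961.30
Local income tax: $961.30 × 0.01 = $9.61
State tax withheld: $961.30 × 0.088 = $84.59
State disability insurance: $1081.32 × 0.0126 = $13.62
Medicare: $1081.32 × 0.03 = $32.44
Paid family leave insurance: $1081.32 × 0.0103 = $11.14
Legal plan premium: $54.56
Medical insurance premium: $22.03
Roth 401(k) contribution: $20.64
(Employer's $508.64 toward medical insurance premium is not withheld from the employee.)
Total deductions = $75.69 + $44.33 + $9.61 + $84.59 + $13.62 + $32.44 + $11.14 + $54.56 + $22.03 + $20.64 = $368.65
Net pay = $1081.32 − $368.65 = $712.67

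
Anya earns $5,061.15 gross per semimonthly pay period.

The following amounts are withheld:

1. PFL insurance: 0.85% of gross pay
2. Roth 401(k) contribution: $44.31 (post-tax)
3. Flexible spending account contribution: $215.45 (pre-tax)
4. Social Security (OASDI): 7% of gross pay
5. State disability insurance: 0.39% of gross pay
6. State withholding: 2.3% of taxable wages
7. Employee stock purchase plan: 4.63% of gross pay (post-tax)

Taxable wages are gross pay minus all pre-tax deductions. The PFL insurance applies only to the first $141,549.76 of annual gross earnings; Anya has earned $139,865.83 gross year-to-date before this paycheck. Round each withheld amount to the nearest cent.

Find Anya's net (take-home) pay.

$4,067.28

Flexible spending account contribution: $215.45
Taxable wages = $5,061.15 − $215.45 = $4,845.70
State withholding: $4,845.70 × 0.023 = $111.45
Social Security (OASDI): $5,061.15 × 0.07 = $354.28
State disability insurance: $5,061.15 × 0.0039 = $19.74
PFL insurance: only $141,549.76 − $139,865.83 = $1,683.93 of this check is subject → $1,683.93 × 0.0085 = $14.31
Employee stock purchase plan: $5,061.15 × 0.0463 = $234.33
Roth 401(k) contribution: $44.31
Total deductions = $215.45 + $111.45 + $354.28 + $19.74 + $14.31 + $234.33 + $44.31 = $993.87
Net pay = $5,061.15 − $993.87 = $4,067.28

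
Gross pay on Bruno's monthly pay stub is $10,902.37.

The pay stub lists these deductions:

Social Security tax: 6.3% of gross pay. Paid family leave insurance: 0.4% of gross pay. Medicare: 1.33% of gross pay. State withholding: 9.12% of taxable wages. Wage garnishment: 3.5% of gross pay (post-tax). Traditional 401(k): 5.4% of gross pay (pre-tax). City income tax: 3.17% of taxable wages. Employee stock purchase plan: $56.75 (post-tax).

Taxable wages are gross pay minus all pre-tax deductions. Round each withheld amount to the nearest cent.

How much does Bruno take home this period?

$7,732.31

Traditional 401(k): $10,902.37 × 0.054 = $588.73
Taxable wages = $10,902.37 − $588.73 = $10,313.64
State withholding: $10,313.64 × 0.0912 = $940.60
City income tax: $10,313.64 × 0.0317 = $326.94
Medicare: $10,902.37 × 0.0133 = $145.00
Social Security tax: $10,902.37 × 0.063 = $686.85
Paid family leave insurance: $10,902.37 × 0.004 = $43.61
Wage garnishment: $10,902.37 × 0.035 = $381.58
Employee stock purchase plan: $56.75
Total deductions = $588.73 + $940.60 + $326.94 + $145.00 + $686.85 + $43.61 + $381.58 + $56.75 = $3,170.06
Net pay = $10,902.37 − $3,170.06 = $7,732.31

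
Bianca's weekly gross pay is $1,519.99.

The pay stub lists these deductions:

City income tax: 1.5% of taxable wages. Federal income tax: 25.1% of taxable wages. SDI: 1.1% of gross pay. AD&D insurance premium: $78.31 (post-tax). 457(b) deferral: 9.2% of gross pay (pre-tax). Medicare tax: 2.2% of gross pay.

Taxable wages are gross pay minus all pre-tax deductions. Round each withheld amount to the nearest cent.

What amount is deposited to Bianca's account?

$884.56

457(b) deferral: $1,519.99 × 0.092 = $139.84
Taxable wages = $1,519.99 − $139.84 = $1,380.15
City income tax: $1,380.15 × 0.015 = $20.70
Federal income tax: $1,380.15 × 0.251 = $346.42
SDI: $1,519.99 × 0.011 = $16.72
Medicare tax: $1,519.99 × 0.022 = $33.44
AD&D insurance premium: $78.31
Total deductions = $139.84 + $20.70 + $346.42 + $16.72 + $33.44 + $78.31 = $635.43
Net pay = $1,519.99 − $635.43 = $884.56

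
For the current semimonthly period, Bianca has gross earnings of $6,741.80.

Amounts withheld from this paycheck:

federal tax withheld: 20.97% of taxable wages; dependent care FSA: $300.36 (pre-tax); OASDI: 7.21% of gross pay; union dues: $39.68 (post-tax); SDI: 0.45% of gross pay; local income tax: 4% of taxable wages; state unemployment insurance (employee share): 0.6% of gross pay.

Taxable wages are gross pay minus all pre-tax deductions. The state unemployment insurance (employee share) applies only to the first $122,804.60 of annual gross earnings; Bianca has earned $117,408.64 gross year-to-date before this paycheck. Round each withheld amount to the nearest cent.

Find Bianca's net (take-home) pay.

$4,244.53

Dependent care FSA: $300.36
Taxable wages = $6,741.80 − $300.36 = $6,441.44
Federal tax withheld: $6,441.44 × 0.2097 = $1,350.77
Local income tax: $6,441.44 × 0.04 = $257.66
State unemployment insurance (employee share): only $122,804.60 − $117,408.64 = $5,395.96 of this check is subject → $5,395.96 × 0.006 = $32.38
SDI: $6,741.80 × 0.0045 = $30.34
OASDI: $6,741.80 × 0.0721 = $486.08
Union dues: $39.68
Total deductions = $300.36 + $1,350.77 + $257.66 + $32.38 + $30.34 + $486.08 + $39.68 = $2,497.27
Net pay = $6,741.80 − $2,497.27 = $4,244.53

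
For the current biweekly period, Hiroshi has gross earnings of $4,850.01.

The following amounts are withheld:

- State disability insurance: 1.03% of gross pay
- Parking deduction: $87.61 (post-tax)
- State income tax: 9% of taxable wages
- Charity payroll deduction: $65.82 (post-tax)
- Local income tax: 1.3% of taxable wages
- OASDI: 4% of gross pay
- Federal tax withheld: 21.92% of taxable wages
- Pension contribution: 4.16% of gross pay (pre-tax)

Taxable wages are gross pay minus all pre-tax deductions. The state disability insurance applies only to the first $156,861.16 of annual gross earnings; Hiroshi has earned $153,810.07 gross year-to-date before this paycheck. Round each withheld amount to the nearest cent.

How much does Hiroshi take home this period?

$2,771.72

Pension contribution: $4,850.01 × 0.0416 = $201.76
Taxable wages = $4,850.01 − $201.76 = $4,648.25
Local income tax: $4,648.25 × 0.013 = $60.43
State income tax: $4,648.25 × 0.09 = $418.34
Federal tax withheld: $4,648.25 × 0.2192 = $1,018.90
OASDI: $4,850.01 × 0.04 = $194.00
State disability insurance: only $156,861.16 − $153,810.07 = $3,051.09 of this check is subject → $3,051.09 × 0.0103 = $31.43
Charity payroll deduction: $65.82
Parking deduction: $87.61
Total deductions = $201.76 + $60.43 + $418.34 + $1,018.90 + $194.00 + $31.43 + $65.82 + $87.61 = $2,078.29
Net pay = $4,850.01 − $2,078.29 = $2,771.72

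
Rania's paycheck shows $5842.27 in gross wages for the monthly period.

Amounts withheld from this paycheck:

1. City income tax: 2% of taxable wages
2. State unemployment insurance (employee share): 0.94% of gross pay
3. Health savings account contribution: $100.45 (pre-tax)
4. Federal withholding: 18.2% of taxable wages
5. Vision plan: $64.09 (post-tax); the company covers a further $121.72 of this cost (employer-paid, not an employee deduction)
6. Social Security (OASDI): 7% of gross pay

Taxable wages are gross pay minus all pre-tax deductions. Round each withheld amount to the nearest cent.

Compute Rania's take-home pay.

Health savings account contribution: $100.45
Taxable wages = $5842.27 − $100.45 = $5741.82
Federal withholding: $5741.82 × 0.182 = $1045.01
City income tax: $5741.82 × 0.02 = $114.84
Social Security (OASDI): $5842.27 × 0.07 = $408.96
State unemployment insurance (employee share): $5842.27 × 0.0094 = $54.92
Vision plan: $64.09
(Employer's $121.72 toward vision plan is not withheld from the employee.)
Total deductions = $100.45 + $1045.01 + $114.84 + $408.96 + $54.92 + $64.09 = $1788.27
Net pay = $5842.27 − $1788.27 = $4054.00

$4054.00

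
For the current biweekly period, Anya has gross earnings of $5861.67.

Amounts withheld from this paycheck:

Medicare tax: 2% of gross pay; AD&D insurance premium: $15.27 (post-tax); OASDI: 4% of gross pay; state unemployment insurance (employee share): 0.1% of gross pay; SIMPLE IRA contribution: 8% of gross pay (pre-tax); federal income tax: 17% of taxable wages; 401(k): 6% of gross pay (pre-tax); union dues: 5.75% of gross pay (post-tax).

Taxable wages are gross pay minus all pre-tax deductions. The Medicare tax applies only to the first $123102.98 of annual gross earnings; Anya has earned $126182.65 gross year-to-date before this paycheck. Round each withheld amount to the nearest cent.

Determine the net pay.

$3591.41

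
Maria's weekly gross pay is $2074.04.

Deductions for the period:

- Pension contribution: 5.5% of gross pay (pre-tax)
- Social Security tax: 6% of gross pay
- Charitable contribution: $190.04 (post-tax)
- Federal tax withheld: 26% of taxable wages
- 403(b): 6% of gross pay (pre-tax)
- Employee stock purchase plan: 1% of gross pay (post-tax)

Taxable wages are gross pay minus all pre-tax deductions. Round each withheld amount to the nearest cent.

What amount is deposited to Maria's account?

403(b): $2074.04 × 0.06 = $124.44
Pension contribution: $2074.04 × 0.055 = $114.07
Pre-tax total = $124.44 + $114.07 = $238.51
Taxable wages = $2074.04 − $238.51 = $1835.53
Federal tax withheld: $1835.53 × 0.26 = $477.24
Social Security tax: $2074.04 × 0.06 = $124.44
Employee stock purchase plan: $2074.04 × 0.01 = $20.74
Charitable contribution: $190.04
Total deductions = $124.44 + $114.07 + $477.24 + $124.44 + $20.74 + $190.04 = $1050.97
Net pay = $2074.04 − $1050.97 = $1023.07

$1023.07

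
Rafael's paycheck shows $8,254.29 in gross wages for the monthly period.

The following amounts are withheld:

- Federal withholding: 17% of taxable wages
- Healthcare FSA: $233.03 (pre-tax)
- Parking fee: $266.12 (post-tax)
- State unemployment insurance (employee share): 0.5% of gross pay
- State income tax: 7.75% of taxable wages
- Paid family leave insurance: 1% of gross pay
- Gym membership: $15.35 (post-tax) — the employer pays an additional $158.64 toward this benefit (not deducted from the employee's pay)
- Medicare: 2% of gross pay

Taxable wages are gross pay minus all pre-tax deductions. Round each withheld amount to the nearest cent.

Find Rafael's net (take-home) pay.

$5,465.63

Healthcare FSA: $233.03
Taxable wages = $8,254.29 − $233.03 = $8,021.26
Federal withholding: $8,021.26 × 0.17 = $1,363.61
State income tax: $8,021.26 × 0.0775 = $621.65
State unemployment insurance (employee share): $8,254.29 × 0.005 = $41.27
Medicare: $8,254.29 × 0.02 = $165.09
Paid family leave insurance: $8,254.29 × 0.01 = $82.54
Gym membership: $15.35
Parking fee: $266.12
(Employer's $158.64 toward gym membership is not withheld from the employee.)
Total deductions = $233.03 + $1,363.61 + $621.65 + $41.27 + $165.09 + $82.54 + $15.35 + $266.12 = $2,788.66
Net pay = $8,254.29 − $2,788.66 = $5,465.63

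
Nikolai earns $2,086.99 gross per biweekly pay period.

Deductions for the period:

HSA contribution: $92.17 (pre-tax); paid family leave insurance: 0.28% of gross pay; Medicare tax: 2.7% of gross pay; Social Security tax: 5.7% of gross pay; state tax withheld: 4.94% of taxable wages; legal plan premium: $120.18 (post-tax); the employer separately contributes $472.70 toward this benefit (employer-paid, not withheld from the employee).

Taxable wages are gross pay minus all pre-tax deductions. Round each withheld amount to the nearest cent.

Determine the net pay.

$1,594.95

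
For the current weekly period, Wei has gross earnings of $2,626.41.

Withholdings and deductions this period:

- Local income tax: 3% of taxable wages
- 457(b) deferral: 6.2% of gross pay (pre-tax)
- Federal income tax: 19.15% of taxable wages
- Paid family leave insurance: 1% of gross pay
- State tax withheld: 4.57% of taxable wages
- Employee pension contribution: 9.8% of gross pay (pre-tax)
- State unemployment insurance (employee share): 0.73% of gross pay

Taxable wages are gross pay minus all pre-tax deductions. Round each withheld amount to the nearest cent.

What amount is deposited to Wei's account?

457(b) deferral: $2,626.41 × 0.062 = $162.84
Employee pension contribution: $2,626.41 × 0.098 = $257.39
Pre-tax total = $162.84 + $257.39 = $420.23
Taxable wages = $2,626.41 − $420.23 = $2,206.18
State tax withheld: $2,206.18 × 0.0457 = $100.82
Federal income tax: $2,206.18 × 0.1915 = $422.48
Local income tax: $2,206.18 × 0.03 = $66.19
Paid family leave insurance: $2,626.41 × 0.01 = $26.26
State unemployment insurance (employee share): $2,626.41 × 0.0073 = $19.17
Total deductions = $162.84 + $257.39 + $100.82 + $422.48 + $66.19 + $26.26 + $19.17 = $1,055.15
Net pay = $2,626.41 − $1,055.15 = $1,571.26

$1,571.26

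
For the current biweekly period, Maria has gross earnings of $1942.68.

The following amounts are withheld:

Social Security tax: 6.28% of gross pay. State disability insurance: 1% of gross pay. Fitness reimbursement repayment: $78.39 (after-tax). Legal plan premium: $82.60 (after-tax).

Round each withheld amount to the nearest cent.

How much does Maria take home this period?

State disability insurance: $1942.68 × 0.01 = $19.43
Social Security tax: $1942.68 × 0.0628 = $122.00
Fitness reimbursement repayment: $78.39
Legal plan premium: $82.60
Total deductions = $19.43 + $122.00 + $78.39 + $82.60 = $302.42
Net pay = $1942.68 − $302.42 = $1640.26

$1640.26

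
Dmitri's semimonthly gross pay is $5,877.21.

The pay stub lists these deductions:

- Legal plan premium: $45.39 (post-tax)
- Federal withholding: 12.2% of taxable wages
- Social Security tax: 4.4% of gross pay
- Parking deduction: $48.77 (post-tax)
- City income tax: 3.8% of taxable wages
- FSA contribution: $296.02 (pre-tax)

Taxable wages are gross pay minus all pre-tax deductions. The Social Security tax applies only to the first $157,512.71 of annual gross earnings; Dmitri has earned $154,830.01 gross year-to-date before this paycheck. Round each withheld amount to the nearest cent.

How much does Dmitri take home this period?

FSA contribution: $296.02
Taxable wages = $5,877.21 − $296.02 = $5,581.19
City income tax: $5,581.19 × 0.038 = $212.09
Federal withholding: $5,581.19 × 0.122 = $680.91
Social Security tax: only $157,512.71 − $154,830.01 = $2,682.70 of this check is subject → $2,682.70 × 0.044 = $118.04
Legal plan premium: $45.39
Parking deduction: $48.77
Total deductions = $296.02 + $212.09 + $680.91 + $118.04 + $45.39 + $48.77 = $1,401.22
Net pay = $5,877.21 − $1,401.22 = $4,475.99

$4,475.99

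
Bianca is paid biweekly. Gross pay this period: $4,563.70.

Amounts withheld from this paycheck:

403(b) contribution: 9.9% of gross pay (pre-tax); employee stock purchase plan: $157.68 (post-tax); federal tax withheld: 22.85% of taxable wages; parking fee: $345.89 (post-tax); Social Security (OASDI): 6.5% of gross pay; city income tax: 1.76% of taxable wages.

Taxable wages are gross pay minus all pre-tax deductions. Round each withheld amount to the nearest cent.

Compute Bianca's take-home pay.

$2,299.74

403(b) contribution: $4,563.70 × 0.099 = $451.81
Taxable wages = $4,563.70 − $451.81 = $4,111.89
City income tax: $4,111.89 × 0.0176 = $72.37
Federal tax withheld: $4,111.89 × 0.2285 = $939.57
Social Security (OASDI): $4,563.70 × 0.065 = $296.64
Employee stock purchase plan: $157.68
Parking fee: $345.89
Total deductions = $451.81 + $72.37 + $939.57 + $296.64 + $157.68 + $345.89 = $2,263.96
Net pay = $4,563.70 − $2,263.96 = $2,299.74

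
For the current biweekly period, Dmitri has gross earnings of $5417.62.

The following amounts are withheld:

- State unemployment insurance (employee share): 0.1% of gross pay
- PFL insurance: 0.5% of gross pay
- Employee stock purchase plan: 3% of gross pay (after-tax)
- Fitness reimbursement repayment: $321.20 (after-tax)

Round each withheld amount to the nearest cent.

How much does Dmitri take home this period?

$4901.38

PFL insurance: $5417.62 × 0.005 = $27.09
State unemployment insurance (employee share): $5417.62 × 0.001 = $5.42
Employee stock purchase plan: $5417.62 × 0.03 = $162.53
Fitness reimbursement repayment: $321.20
Total deductions = $27.09 + $5.42 + $162.53 + $321.20 = $516.24
Net pay = $5417.62 − $516.24 = $4901.38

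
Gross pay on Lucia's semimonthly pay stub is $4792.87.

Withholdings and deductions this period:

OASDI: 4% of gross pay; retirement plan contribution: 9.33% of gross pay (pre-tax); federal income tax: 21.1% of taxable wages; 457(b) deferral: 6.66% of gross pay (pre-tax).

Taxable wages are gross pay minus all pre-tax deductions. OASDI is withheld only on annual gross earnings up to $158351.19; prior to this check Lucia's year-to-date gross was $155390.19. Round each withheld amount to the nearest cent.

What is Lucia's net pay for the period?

$3058.46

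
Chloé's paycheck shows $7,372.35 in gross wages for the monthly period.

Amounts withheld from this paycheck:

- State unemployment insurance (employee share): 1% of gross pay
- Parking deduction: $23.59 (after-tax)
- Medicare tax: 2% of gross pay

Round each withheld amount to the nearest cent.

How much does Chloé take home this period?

State unemployment insurance (employee share): $7,372.35 × 0.01 = $73.72
Medicare tax: $7,372.35 × 0.02 = $147.45
Parking deduction: $23.59
Total deductions = $73.72 + $147.45 + $23.59 = $244.76
Net pay = $7,372.35 − $244.76 = $7,127.59

$7,127.59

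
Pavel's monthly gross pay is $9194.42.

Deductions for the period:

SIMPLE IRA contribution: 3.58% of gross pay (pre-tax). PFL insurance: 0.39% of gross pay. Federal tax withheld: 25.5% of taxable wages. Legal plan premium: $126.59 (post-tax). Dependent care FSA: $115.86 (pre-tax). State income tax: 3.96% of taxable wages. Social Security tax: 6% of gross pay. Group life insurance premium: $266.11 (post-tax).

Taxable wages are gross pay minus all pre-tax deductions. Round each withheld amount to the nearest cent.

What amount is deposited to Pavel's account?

$5191.59

Dependent care FSA: $115.86
SIMPLE IRA contribution: $9194.42 × 0.0358 = $329.16
Pre-tax total = $115.86 + $329.16 = $445.02
Taxable wages = $9194.42 − $445.02 = $8749.40
Federal tax withheld: $8749.40 × 0.255 = $2231.10
State income tax: $8749.40 × 0.0396 = $346.48
Social Security tax: $9194.42 × 0.06 = $551.67
PFL insurance: $9194.42 × 0.0039 = $35.86
Group life insurance premium: $266.11
Legal plan premium: $126.59
Total deductions = $115.86 + $329.16 + $2231.10 + $346.48 + $551.67 + $35.86 + $266.11 + $126.59 = $4002.83
Net pay = $9194.42 − $4002.83 = $5191.59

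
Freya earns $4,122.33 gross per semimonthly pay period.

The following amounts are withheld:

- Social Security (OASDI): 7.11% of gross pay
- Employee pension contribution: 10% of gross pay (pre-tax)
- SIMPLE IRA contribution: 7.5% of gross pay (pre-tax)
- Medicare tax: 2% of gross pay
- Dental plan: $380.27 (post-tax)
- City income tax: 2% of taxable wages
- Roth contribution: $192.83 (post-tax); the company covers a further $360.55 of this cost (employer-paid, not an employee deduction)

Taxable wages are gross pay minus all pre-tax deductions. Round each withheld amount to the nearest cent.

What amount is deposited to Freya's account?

SIMPLE IRA contribution: $4,122.33 × 0.075 = $309.17
Employee pension contribution: $4,122.33 × 0.1 = $412.23
Pre-tax total = $309.17 + $412.23 = $721.40
Taxable wages = $4,122.33 − $721.40 = $3,400.93
City income tax: $3,400.93 × 0.02 = $68.02
Medicare tax: $4,122.33 × 0.02 = $82.45
Social Security (OASDI): $4,122.33 × 0.0711 = $293.10
Roth contribution: $192.83
Dental plan: $380.27
(Employer's $360.55 toward Roth contribution is not withheld from the employee.)
Total deductions = $309.17 + $412.23 + $68.02 + $82.45 + $293.10 + $192.83 + $380.27 = $1,738.07
Net pay = $4,122.33 − $1,738.07 = $2,384.26

$2,384.26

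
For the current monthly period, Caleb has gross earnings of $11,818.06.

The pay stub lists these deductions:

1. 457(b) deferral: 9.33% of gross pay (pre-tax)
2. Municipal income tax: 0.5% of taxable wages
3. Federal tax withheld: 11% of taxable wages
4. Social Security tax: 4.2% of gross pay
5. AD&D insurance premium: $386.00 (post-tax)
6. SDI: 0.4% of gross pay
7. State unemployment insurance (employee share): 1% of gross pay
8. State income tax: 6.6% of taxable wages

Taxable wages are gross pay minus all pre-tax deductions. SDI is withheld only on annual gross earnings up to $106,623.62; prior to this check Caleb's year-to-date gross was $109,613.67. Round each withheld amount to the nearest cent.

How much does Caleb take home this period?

457(b) deferral: $11,818.06 × 0.0933 = $1,102.62
Taxable wages = $11,818.06 − $1,102.62 = $10,715.44
Municipal income tax: $10,715.44 × 0.005 = $53.58
State income tax: $10,715.44 × 0.066 = $707.22
Federal tax withheld: $10,715.44 × 0.11 = $1,178.70
Social Security tax: $11,818.06 × 0.042 = $496.36
SDI: annual cap $106,623.62 already reached (YTD $109,613.67), so $0.00
State unemployment insurance (employee share): $11,818.06 × 0.01 = $118.18
AD&D insurance premium: $386.00
Total deductions = $1,102.62 + $53.58 + $707.22 + $1,178.70 + $496.36 + $0.00 + $118.18 + $386.00 = $4,042.66
Net pay = $11,818.06 − $4,042.66 = $7,775.40

$7,775.40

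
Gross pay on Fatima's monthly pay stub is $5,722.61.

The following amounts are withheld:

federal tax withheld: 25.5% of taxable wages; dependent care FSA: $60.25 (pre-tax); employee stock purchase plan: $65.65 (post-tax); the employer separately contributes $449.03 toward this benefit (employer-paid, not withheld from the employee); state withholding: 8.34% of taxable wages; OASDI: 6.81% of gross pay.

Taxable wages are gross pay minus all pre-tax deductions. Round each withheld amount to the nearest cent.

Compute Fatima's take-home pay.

Dependent care FSA: $60.25
Taxable wages = $5,722.61 − $60.25 = $5,662.36
State withholding: $5,662.36 × 0.0834 = $472.24
Federal tax withheld: $5,662.36 × 0.255 = $1,443.90
OASDI: $5,722.61 × 0.0681 = $389.71
Employee stock purchase plan: $65.65
(Employer's $449.03 toward employee stock purchase plan is not withheld from the employee.)
Total deductions = $60.25 + $472.24 + $1,443.90 + $389.71 + $65.65 = $2,431.75
Net pay = $5,722.61 − $2,431.75 = $3,290.86

$3,290.86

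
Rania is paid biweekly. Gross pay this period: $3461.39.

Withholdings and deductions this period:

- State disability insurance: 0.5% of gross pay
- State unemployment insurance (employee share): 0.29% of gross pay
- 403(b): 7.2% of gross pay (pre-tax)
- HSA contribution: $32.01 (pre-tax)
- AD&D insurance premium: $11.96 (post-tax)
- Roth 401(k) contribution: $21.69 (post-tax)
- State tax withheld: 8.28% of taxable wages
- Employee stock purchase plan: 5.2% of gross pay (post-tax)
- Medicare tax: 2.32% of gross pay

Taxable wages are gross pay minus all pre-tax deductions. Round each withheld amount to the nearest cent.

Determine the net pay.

$2595.55

HSA contribution: $32.01
403(b): $3461.39 × 0.072 = $249.22
Pre-tax total = $32.01 + $249.22 = $281.23
Taxable wages = $3461.39 − $281.23 = $3180.16
State tax withheld: $3180.16 × 0.0828 = $263.32
State disability insurance: $3461.39 × 0.005 = $17.31
State unemployment insurance (employee share): $3461.39 × 0.0029 = $10.04
Medicare tax: $3461.39 × 0.0232 = $80.30
Roth 401(k) contribution: $21.69
AD&D insurance premium: $11.96
Employee stock purchase plan: $3461.39 × 0.052 = $179.99
Total deductions = $32.01 + $249.22 + $263.32 + $17.31 + $10.04 + $80.30 + $21.69 + $11.96 + $179.99 = $865.84
Net pay = $3461.39 − $865.84 = $2595.55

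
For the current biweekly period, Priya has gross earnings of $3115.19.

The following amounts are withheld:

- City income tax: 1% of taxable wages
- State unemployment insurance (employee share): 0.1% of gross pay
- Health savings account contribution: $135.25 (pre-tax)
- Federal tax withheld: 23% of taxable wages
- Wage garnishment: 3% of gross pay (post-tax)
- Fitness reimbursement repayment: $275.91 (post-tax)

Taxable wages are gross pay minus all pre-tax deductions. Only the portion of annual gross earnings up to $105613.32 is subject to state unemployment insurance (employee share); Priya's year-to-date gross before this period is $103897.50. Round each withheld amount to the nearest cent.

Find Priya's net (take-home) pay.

$1893.66

Health savings account contribution: $135.25
Taxable wages = $3115.19 − $135.25 = $2979.94
Federal tax withheld: $2979.94 × 0.23 = $685.39
City income tax: $2979.94 × 0.01 = $29.80
State unemployment insurance (employee share): only $105613.32 − $103897.50 = $1715.82 of this check is subject → $1715.82 × 0.001 = $1.72
Fitness reimbursement repayment: $275.91
Wage garnishment: $3115.19 × 0.03 = $93.46
Total deductions = $135.25 + $685.39 + $29.80 + $1.72 + $275.91 + $93.46 = $1221.53
Net pay = $3115.19 − $1221.53 = $1893.66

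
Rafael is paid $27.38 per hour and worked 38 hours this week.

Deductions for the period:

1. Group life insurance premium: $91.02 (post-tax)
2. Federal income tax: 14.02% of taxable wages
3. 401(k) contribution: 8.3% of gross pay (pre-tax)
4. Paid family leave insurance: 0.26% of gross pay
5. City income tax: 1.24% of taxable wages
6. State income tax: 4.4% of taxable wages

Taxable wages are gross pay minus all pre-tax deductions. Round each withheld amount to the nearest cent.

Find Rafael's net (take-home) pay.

$672.78

Gross pay: 38 × $27.38 = $1,040.44
401(k) contribution: $1,040.44 × 0.083 = $86.36
Taxable wages = $1,040.44 − $86.36 = $954.08
Federal income tax: $954.08 × 0.1402 = $133.76
State income tax: $954.08 × 0.044 = $41.98
City income tax: $954.08 × 0.0124 = $11.83
Paid family leave insurance: $1,040.44 × 0.0026 = $2.71
Group life insurance premium: $91.02
Total deductions = $86.36 + $133.76 + $41.98 + $11.83 + $2.71 + $91.02 = $367.66
Net pay = $1,040.44 − $367.66 = $672.78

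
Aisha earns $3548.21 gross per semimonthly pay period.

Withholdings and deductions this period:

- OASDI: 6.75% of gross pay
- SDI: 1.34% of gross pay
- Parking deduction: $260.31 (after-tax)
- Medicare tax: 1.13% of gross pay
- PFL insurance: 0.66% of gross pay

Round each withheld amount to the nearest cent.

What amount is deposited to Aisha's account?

$2937.34

OASDI: $3548.21 × 0.0675 = $239.50
PFL insurance: $3548.21 × 0.0066 = $23.42
Medicare tax: $3548.21 × 0.0113 = $40.09
SDI: $3548.21 × 0.0134 = $47.55
Parking deduction: $260.31
Total deductions = $239.50 + $23.42 + $40.09 + $47.55 + $260.31 = $610.87
Net pay = $3548.21 − $610.87 = $2937.34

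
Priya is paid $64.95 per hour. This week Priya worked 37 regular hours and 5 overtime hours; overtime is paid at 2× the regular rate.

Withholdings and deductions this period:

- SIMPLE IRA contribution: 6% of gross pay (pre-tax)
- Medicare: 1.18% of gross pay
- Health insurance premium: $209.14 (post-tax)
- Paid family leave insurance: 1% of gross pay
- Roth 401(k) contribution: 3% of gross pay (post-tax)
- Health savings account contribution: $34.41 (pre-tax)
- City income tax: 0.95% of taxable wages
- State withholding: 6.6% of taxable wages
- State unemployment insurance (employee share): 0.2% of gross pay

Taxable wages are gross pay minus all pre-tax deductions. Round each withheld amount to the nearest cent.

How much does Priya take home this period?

$2,247.65

Regular pay: 37 × $64.95 = $2,403.15
Overtime pay: 5 × $64.95 × 2 = $649.50
Gross pay = $2,403.15 + $649.50 = $3,052.65
SIMPLE IRA contribution: $3,052.65 × 0.06 = $183.16
Health savings account contribution: $34.41
Pre-tax total = $183.16 + $34.41 = $217.57
Taxable wages = $3,052.65 − $217.57 = $2,835.08
State withholding: $2,835.08 × 0.066 = $187.12
City income tax: $2,835.08 × 0.0095 = $26.93
State unemployment insurance (employee share): $3,052.65 × 0.002 = $6.11
Paid family leave insurance: $3,052.65 × 0.01 = $30.53
Medicare: $3,052.65 × 0.0118 = $36.02
Health insurance premium: $209.14
Roth 401(k) contribution: $3,052.65 × 0.03 = $91.58
Total deductions = $183.16 + $34.41 + $187.12 + $26.93 + $6.11 + $30.53 + $36.02 + $209.14 + $91.58 = $805.00
Net pay = $3,052.65 − $805.00 = $2,247.65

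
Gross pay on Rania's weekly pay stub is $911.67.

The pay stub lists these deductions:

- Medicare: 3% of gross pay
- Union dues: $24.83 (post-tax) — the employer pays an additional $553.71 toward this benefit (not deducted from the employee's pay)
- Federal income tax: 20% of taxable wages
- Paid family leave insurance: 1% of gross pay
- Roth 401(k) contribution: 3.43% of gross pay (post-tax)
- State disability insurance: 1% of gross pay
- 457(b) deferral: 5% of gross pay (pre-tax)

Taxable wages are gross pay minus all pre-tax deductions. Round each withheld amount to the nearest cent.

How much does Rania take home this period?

$591.18

457(b) deferral: $911.67 × 0.05 = $45.58
Taxable wages = $911.67 − $45.58 = $866.09
Federal income tax: $866.09 × 0.2 = $173.22
State disability insurance: $911.67 × 0.01 = $9.12
Paid family leave insurance: $911.67 × 0.01 = $9.12
Medicare: $911.67 × 0.03 = $27.35
Roth 401(k) contribution: $911.67 × 0.0343 = $31.27
Union dues: $24.83
(Employer's $553.71 toward union dues is not withheld from the employee.)
Total deductions = $45.58 + $173.22 + $9.12 + $9.12 + $27.35 + $31.27 + $24.83 = $320.49
Net pay = $911.67 − $320.49 = $591.18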